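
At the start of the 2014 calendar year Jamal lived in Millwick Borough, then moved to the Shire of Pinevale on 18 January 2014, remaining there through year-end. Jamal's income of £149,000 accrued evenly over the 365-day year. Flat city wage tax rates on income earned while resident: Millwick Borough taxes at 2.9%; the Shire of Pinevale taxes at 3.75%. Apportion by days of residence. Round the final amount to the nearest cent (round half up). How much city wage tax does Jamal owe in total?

Millwick Borough, 1 January – 17 January 2014: 17 days → £149,000 × 2.9% × 17/365 = £201.2521
The Shire of Pinevale, 18 January – 31 December 2014: 348 days → £149,000 × 3.75% × 348/365 = £5,327.2603
Total = £5,528.5123

£5,528.51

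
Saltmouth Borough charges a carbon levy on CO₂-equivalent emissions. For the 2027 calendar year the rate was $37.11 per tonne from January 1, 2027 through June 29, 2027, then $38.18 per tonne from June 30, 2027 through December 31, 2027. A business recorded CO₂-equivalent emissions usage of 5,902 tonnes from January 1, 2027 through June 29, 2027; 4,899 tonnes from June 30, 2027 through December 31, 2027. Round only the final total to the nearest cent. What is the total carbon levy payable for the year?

$406,067.04

January 1 – June 29, 2027: 5,902 tonnes at $37.11/tonne → $219,023.22
June 30 – December 31, 2027: 4,899 tonnes at $38.18/tonne → $187,043.82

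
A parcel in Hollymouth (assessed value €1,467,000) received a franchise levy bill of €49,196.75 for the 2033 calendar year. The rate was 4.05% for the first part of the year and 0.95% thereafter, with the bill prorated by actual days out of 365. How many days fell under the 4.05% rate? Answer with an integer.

283 days

Let d = days at the first rate; then 365 − d days at the second rate.
€1,467,000 × [4.05%·d + 0.95%·(365−d)] / 365 = €49,196.75
Solving gives d = 283, so the new rate took effect on 11 October 2033.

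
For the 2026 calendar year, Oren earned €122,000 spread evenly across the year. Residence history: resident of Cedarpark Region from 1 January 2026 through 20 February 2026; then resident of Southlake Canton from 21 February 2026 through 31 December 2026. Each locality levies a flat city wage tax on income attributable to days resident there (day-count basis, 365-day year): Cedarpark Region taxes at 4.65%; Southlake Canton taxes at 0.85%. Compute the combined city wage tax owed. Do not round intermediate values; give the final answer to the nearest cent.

Cedarpark Region, 1 January – 20 February 2026: 51 days → €122,000 × 4.65% × 51/365 = €792.6658
Southlake Canton, 21 February – 31 December 2026: 314 days → €122,000 × 0.85% × 314/365 = €892.1041
Total = €1,684.7699

€1,684.77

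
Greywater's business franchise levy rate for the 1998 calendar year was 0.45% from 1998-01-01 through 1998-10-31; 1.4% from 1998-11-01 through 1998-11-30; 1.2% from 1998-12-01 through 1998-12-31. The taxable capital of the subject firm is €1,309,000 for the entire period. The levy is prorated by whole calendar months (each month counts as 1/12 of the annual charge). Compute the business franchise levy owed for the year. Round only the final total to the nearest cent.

1998-01-01 to 1998-10-31: 10 months at 0.45% → €1,309,000 × 0.45% × 10/12 = €4,908.7500
1998-11-01 to 1998-11-30: 1 month at 1.4% → €1,309,000 × 1.4% × 1/12 = €1,527.1667
1998-12-01 to 1998-12-31: 1 month at 1.2% → €1,309,000 × 1.2% × 1/12 = €1,309.0000
Total = €7,744.9167

€7,744.92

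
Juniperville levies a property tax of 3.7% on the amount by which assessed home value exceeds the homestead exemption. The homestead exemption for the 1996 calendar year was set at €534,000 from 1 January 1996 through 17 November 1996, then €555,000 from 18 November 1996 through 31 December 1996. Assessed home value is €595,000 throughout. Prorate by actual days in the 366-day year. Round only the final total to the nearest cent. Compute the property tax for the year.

1 January – 17 November 1996: 322 days, exemption €534,000 → (€595,000 − €534,000) × 3.7% × 322/366 = €1,985.6667
18 November – 31 December 1996: 44 days, exemption €555,000 → (€595,000 − €555,000) × 3.7% × 44/366 = €177.9235
Total = €2,163.5902

€2,163.59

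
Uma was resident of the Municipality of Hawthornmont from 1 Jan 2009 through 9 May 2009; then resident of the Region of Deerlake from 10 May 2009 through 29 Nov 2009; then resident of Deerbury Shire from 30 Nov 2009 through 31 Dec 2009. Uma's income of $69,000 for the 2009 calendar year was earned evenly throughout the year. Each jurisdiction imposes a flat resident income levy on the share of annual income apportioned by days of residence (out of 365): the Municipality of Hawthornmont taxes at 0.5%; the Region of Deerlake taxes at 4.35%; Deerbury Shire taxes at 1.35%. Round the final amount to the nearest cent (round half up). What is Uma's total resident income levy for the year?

$1,881.15

The Municipality of Hawthornmont, 1 Jan – 9 May 2009: 129 days → $69,000 × 0.5% × 129/365 = $121.9315
The Region of Deerlake, 10 May – 29 Nov 2009: 204 days → $69,000 × 4.35% × 204/365 = $1,677.5507
Deerbury Shire, 30 Nov – 31 Dec 2009: 32 days → $69,000 × 1.35% × 32/365 = $81.6658
Total = $1,881.1479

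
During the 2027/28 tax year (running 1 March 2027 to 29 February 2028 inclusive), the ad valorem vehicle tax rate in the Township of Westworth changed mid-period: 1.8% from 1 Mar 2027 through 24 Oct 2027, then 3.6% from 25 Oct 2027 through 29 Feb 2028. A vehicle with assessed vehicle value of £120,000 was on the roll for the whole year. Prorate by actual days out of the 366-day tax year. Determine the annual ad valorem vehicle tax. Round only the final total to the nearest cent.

1 Mar – 24 Oct 2027: 238 days at 1.8% → £120,000 × 1.8% × 238/366 = £1,404.5902
25 Oct 2027 – 29 Feb 2028: 128 days at 3.6% → £120,000 × 3.6% × 128/366 = £1,510.8197
Total = £2,915.4098

£2,915.41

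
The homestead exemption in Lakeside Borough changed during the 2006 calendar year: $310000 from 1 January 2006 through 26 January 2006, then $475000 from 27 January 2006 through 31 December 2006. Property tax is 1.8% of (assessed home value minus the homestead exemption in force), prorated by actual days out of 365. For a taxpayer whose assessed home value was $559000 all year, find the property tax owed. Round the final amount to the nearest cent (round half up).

$1723.56

1 January – 26 January 2006: 26 days, exemption $310000 → ($559000 − $310000) × 1.8% × 26/365 = $319.2658
27 January – 31 December 2006: 339 days, exemption $475000 → ($559000 − $475000) × 1.8% × 339/365 = $1404.2959
Total = $1723.5616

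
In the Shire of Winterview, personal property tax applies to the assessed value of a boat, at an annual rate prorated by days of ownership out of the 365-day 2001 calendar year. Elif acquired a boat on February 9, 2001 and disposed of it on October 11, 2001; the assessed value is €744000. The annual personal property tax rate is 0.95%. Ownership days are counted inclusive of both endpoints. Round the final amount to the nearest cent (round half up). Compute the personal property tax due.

€4744.27

Days held (February 9 – October 11, 2001): 245 out of 365
Tax = €744000 × 0.95% × 245/365 = €4744.2740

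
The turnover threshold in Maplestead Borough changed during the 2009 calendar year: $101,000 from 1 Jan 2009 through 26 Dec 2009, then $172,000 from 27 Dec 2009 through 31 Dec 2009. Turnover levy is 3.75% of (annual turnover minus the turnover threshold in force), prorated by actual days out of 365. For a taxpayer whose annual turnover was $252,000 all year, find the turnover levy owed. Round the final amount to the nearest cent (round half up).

1 Jan – 26 Dec 2009: 360 days, exemption $101,000 → ($252,000 − $101,000) × 3.75% × 360/365 = $5,584.9315
27 Dec – 31 Dec 2009: 5 days, exemption $172,000 → ($252,000 − $172,000) × 3.75% × 5/365 = $41.0959
Total = $5,626.0274

$5,626.03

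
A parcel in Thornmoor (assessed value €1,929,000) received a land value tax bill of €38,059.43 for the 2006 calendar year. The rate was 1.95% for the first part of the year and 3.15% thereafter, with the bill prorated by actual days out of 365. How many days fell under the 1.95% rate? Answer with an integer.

358 days

Let d = days at the first rate; then 365 − d days at the second rate.
€1,929,000 × [1.95%·d + 3.15%·(365−d)] / 365 = €38,059.43
Solving gives d = 358, so the new rate took effect on December 25, 2006.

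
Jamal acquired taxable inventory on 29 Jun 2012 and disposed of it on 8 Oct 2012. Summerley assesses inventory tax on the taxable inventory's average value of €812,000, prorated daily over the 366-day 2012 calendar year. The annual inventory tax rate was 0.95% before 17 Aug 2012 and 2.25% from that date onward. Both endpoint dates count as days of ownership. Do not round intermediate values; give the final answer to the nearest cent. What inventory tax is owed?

€3,678.40

29 Jun – 16 Aug 2012: 49 days at 0.95% → €812,000 × 0.95% × 49/366 = €1,032.7486
17 Aug – 8 Oct 2012: 53 days at 2.25% → €812,000 × 2.25% × 53/366 = €2,645.6557
Total = €3,678.4044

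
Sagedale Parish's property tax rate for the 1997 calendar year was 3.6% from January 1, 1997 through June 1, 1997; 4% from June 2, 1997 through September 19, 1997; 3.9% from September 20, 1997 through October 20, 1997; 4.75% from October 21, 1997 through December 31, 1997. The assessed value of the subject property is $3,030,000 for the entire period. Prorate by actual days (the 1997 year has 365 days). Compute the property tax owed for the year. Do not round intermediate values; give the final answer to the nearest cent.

January 1 – June 1, 1997: 152 days at 3.6% → $3,030,000 × 3.6% × 152/365 = $45,425.0959
June 2 – September 19, 1997: 110 days at 4% → $3,030,000 × 4% × 110/365 = $36,526.0274
September 20 – October 20, 1997: 31 days at 3.9% → $3,030,000 × 3.9% × 31/365 = $10,036.3562
October 21 – December 31, 1997: 72 days at 4.75% → $3,030,000 × 4.75% × 72/365 = $28,390.6849
Total = $120,378.1644

$120,378.16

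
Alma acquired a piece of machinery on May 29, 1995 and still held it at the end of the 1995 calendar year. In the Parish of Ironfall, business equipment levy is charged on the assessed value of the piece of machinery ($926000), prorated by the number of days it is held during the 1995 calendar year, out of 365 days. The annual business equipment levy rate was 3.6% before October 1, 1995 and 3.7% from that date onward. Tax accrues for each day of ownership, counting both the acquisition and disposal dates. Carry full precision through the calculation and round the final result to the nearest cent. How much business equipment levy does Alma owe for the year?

$20052.34

May 29 – September 30, 1995: 125 days at 3.6% → $926000 × 3.6% × 125/365 = $11416.4384
October 1 – December 31, 1995: 92 days at 3.7% → $926000 × 3.7% × 92/365 = $8635.9014
Total = $20052.3397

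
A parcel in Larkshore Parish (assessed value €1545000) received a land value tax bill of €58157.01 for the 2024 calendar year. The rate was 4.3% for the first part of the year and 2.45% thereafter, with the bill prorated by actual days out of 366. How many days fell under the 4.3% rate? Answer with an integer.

Let d = days at the first rate; then 366 − d days at the second rate.
€1545000 × [4.3%·d + 2.45%·(366−d)] / 366 = €58157.01
Solving gives d = 260, so the new rate took effect on 17 September 2024.

260 days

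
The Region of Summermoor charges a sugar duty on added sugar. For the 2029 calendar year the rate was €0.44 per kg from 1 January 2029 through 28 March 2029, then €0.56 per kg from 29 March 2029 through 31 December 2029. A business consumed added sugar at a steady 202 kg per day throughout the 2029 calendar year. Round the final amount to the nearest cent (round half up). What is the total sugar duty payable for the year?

1 January – 28 March 2029: 87 days × 202 kg/day = 17,574 kg at €0.44/kg → €7,732.56
29 March – 31 December 2029: 278 days × 202 kg/day = 56,156 kg at €0.56/kg → €31,447.36

€39,179.92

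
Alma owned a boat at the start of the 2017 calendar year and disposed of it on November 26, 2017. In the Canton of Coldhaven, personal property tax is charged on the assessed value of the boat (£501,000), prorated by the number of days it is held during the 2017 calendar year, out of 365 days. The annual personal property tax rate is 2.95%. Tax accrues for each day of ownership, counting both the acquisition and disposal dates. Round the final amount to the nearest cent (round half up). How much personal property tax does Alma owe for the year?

£13,362.29

Days held (January 1 – November 26, 2017): 330 out of 365
Tax = £501,000 × 2.95% × 330/365 = £13,362.2877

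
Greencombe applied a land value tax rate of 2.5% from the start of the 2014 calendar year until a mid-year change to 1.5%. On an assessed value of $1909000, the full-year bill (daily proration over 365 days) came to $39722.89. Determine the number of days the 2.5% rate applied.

Let d = days at the first rate; then 365 − d days at the second rate.
$1909000 × [2.5%·d + 1.5%·(365−d)] / 365 = $39722.89
Solving gives d = 212, so the new rate took effect on August 1, 2014.

212 days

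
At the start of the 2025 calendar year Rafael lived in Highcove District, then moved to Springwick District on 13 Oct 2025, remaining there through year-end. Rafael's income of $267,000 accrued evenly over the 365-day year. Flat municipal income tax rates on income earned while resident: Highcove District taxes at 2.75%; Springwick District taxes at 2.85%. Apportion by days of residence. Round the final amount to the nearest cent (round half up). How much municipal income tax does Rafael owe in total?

Highcove District, 1 Jan – 12 Oct 2025: 285 days → $267,000 × 2.75% × 285/365 = $5,733.1849
Springwick District, 13 Oct – 31 Dec 2025: 80 days → $267,000 × 2.85% × 80/365 = $1,667.8356
Total = $7,401.0205

$7,401.02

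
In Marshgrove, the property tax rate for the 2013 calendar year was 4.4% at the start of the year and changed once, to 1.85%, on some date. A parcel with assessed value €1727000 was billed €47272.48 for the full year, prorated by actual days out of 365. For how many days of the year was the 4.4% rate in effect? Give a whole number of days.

127 days

Let d = days at the first rate; then 365 − d days at the second rate.
€1727000 × [4.4%·d + 1.85%·(365−d)] / 365 = €47272.48
Solving gives d = 127, so the new rate took effect on 8 May 2013.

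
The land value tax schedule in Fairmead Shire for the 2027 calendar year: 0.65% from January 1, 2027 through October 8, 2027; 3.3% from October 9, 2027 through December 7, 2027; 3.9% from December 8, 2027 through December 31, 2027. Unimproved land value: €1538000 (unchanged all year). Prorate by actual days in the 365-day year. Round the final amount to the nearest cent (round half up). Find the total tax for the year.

€19983.47

January 1 – October 8, 2027: 281 days at 0.65% → €1538000 × 0.65% × 281/365 = €7696.3205
October 9 – December 7, 2027: 60 days at 3.3% → €1538000 × 3.3% × 60/365 = €8343.1233
December 8 – December 31, 2027: 24 days at 3.9% → €1538000 × 3.9% × 24/365 = €3944.0219
Total = €19983.4658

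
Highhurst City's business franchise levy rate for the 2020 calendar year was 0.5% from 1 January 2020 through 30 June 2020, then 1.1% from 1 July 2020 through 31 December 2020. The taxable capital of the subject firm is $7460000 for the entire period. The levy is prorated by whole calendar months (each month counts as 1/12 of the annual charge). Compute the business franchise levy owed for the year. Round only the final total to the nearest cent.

$59680.00

1 January – 30 June 2020: 6 months at 0.5% → $7460000 × 0.5% × 6/12 = $18650.0000
1 July – 31 December 2020: 6 months at 1.1% → $7460000 × 1.1% × 6/12 = $41030.0000
Total = $59680.0000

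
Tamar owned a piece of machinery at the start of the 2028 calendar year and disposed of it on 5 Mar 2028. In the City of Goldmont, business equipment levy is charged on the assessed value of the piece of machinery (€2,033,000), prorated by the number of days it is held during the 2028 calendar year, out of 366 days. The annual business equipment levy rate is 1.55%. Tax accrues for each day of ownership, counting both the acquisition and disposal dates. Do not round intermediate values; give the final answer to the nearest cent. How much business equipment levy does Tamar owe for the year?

€5,596.30

Days held (1 Jan – 5 Mar 2028): 65 out of 366
Tax = €2,033,000 × 1.55% × 65/366 = €5,596.3046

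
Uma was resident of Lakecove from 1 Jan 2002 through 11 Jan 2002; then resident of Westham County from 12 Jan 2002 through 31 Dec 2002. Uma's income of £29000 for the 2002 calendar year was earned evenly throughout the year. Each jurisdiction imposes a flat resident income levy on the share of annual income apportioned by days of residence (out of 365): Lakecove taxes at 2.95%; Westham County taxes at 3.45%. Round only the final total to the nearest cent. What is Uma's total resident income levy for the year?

£996.13

Lakecove, 1 Jan – 11 Jan 2002: 11 days → £29000 × 2.95% × 11/365 = £25.7822
Westham County, 12 Jan – 31 Dec 2002: 354 days → £29000 × 3.45% × 354/365 = £970.3479
Total = £996.1301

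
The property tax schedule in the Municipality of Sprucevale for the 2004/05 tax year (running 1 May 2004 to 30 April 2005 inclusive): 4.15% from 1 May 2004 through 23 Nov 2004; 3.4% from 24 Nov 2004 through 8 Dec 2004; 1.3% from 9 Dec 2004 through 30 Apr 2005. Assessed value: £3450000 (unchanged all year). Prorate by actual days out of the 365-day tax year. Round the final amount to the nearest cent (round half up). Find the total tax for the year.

£103589.79

1 May – 23 Nov 2004: 207 days at 4.15% → £3450000 × 4.15% × 207/365 = £81197.8767
24 Nov – 8 Dec 2004: 15 days at 3.4% → £3450000 × 3.4% × 15/365 = £4820.5479
9 Dec 2004 – 30 Apr 2005: 143 days at 1.3% → £3450000 × 1.3% × 143/365 = £17571.3699
Total = £103589.7945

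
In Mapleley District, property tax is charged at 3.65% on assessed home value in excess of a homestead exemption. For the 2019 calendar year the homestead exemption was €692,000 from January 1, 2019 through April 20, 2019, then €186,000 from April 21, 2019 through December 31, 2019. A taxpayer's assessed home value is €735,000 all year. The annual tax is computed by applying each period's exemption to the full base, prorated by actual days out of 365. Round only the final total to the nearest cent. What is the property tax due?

January 1 – April 20, 2019: 110 days, exemption €692,000 → (€735,000 − €692,000) × 3.65% × 110/365 = €473.0000
April 21 – December 31, 2019: 255 days, exemption €186,000 → (€735,000 − €186,000) × 3.65% × 255/365 = €13,999.5000
Total = €14,472.5000

€14,472.50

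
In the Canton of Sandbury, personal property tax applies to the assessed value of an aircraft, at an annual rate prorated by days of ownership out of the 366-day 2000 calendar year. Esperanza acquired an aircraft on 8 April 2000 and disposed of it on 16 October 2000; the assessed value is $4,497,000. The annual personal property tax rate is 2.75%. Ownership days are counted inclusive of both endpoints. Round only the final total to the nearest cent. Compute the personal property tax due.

Days held (8 April – 16 October 2000): 192 out of 366
Tax = $4,497,000 × 2.75% × 192/366 = $64,874.7541

$64,874.75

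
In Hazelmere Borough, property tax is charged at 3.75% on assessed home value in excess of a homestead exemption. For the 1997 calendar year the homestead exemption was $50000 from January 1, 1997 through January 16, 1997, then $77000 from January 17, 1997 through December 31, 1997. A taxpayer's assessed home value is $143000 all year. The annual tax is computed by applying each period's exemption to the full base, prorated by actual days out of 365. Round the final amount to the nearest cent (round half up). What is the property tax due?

January 1 – January 16, 1997: 16 days, exemption $50000 → ($143000 − $50000) × 3.75% × 16/365 = $152.8767
January 17 – December 31, 1997: 349 days, exemption $77000 → ($143000 − $77000) × 3.75% × 349/365 = $2366.5068
Total = $2519.3836

$2519.38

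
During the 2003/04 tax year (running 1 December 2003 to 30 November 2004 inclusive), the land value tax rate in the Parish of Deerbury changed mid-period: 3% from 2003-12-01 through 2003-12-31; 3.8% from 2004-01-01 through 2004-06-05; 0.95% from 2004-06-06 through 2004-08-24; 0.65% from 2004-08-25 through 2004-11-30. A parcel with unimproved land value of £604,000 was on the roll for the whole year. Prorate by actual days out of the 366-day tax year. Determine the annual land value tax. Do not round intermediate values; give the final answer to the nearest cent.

£13,685.72

2003-12-01 to 2003-12-31: 31 days at 3% → £604,000 × 3% × 31/366 = £1,534.7541
2004-01-01 to 2004-06-05: 157 days at 3.8% → £604,000 × 3.8% × 157/366 = £9,845.5301
2004-06-06 to 2004-08-24: 80 days at 0.95% → £604,000 × 0.95% × 80/366 = £1,254.2077
2004-08-25 to 2004-11-30: 98 days at 0.65% → £604,000 × 0.65% × 98/366 = £1,051.2240
Total = £13,685.7158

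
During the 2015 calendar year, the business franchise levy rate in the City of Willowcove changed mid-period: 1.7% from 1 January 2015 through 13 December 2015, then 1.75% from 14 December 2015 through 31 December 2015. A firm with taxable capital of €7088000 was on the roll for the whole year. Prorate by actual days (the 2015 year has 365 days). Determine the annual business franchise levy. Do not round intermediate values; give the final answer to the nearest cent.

1 January – 13 December 2015: 347 days at 1.7% → €7088000 × 1.7% × 347/365 = €114553.7315
14 December – 31 December 2015: 18 days at 1.75% → €7088000 × 1.75% × 18/365 = €6117.0411
Total = €120670.7726

€120670.77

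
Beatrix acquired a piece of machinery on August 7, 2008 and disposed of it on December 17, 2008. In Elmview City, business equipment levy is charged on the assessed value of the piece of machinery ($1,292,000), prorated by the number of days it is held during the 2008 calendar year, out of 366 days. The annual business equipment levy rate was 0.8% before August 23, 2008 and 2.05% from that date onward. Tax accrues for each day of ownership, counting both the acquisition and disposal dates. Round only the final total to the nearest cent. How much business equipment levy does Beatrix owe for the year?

August 7 – August 22, 2008: 16 days at 0.8% → $1,292,000 × 0.8% × 16/366 = $451.8470
August 23 – December 17, 2008: 117 days at 2.05% → $1,292,000 × 2.05% × 117/366 = $8,466.8361
Total = $8,918.6831

$8,918.68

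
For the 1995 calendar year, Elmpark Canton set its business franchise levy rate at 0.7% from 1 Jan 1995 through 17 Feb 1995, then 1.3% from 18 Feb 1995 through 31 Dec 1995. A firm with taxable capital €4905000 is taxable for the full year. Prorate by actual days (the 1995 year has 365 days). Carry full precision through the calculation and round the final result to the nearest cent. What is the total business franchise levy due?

1 Jan – 17 Feb 1995: 48 days at 0.7% → €4905000 × 0.7% × 48/365 = €4515.2877
18 Feb – 31 Dec 1995: 317 days at 1.3% → €4905000 × 1.3% × 317/365 = €55379.4658
Total = €59894.7534

€59894.75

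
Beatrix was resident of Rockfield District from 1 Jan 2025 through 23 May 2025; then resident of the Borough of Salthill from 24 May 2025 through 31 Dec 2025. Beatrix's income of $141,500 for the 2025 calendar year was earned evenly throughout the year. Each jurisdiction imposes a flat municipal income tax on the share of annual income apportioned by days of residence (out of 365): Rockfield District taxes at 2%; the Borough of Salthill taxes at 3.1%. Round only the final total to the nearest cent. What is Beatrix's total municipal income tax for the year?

Rockfield District, 1 Jan – 23 May 2025: 143 days → $141,500 × 2% × 143/365 = $1,108.7397
The Borough of Salthill, 24 May – 31 Dec 2025: 222 days → $141,500 × 3.1% × 222/365 = $2,667.9534
Total = $3,776.6932

$3,776.69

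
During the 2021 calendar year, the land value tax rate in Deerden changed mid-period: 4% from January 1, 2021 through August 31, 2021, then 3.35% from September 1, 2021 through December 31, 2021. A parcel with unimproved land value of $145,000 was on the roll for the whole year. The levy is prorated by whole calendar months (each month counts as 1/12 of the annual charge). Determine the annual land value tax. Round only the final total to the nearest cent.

$5,485.83

January 1 – August 31, 2021: 8 months at 4% → $145,000 × 4% × 8/12 = $3,866.6667
September 1 – December 31, 2021: 4 months at 3.35% → $145,000 × 3.35% × 4/12 = $1,619.1667
Total = $5,485.8333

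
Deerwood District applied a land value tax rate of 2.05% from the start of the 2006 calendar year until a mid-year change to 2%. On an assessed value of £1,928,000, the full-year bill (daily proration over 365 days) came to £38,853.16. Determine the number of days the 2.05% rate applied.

Let d = days at the first rate; then 365 − d days at the second rate.
£1,928,000 × [2.05%·d + 2%·(365−d)] / 365 = £38,853.16
Solving gives d = 111, so the new rate took effect on April 22, 2006.

111 days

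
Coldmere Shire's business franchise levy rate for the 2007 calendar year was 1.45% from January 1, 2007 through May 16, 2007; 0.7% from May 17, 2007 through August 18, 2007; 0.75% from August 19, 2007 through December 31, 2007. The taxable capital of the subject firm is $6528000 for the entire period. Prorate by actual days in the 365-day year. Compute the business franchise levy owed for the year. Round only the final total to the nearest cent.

$65145.86

January 1 – May 16, 2007: 136 days at 1.45% → $6528000 × 1.45% × 136/365 = $35269.0849
May 17 – August 18, 2007: 94 days at 0.7% → $6528000 × 0.7% × 94/365 = $11768.2849
August 19 – December 31, 2007: 135 days at 0.75% → $6528000 × 0.75% × 135/365 = $18108.4932
Total = $65145.8630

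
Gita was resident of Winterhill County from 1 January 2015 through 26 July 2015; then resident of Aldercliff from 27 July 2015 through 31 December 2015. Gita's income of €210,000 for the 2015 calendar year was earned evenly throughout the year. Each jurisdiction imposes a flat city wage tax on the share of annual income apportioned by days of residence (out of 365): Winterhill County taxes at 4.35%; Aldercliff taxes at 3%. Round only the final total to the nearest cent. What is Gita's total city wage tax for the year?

Winterhill County, 1 January – 26 July 2015: 207 days → €210,000 × 4.35% × 207/365 = €5,180.6712
Aldercliff, 27 July – 31 December 2015: 158 days → €210,000 × 3% × 158/365 = €2,727.1233
Total = €7,907.7945

€7,907.79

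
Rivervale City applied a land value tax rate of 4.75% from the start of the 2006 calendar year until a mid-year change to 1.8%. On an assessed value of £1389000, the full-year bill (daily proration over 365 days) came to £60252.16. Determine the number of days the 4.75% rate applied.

Let d = days at the first rate; then 365 − d days at the second rate.
£1389000 × [4.75%·d + 1.8%·(365−d)] / 365 = £60252.16
Solving gives d = 314, so the new rate took effect on 11 Nov 2006.

314 days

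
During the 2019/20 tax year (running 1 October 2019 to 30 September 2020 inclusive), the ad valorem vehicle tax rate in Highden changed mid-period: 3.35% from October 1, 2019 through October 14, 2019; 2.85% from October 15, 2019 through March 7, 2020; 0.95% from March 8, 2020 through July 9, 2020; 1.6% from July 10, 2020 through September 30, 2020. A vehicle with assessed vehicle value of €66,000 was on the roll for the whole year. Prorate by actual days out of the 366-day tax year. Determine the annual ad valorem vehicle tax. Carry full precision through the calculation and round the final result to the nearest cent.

October 1 – October 14, 2019: 14 days at 3.35% → €66,000 × 3.35% × 14/366 = €84.5738
October 15, 2019 – March 7, 2020: 145 days at 2.85% → €66,000 × 2.85% × 145/366 = €745.2049
March 8 – July 9, 2020: 124 days at 0.95% → €66,000 × 0.95% × 124/366 = €212.4262
July 10 – September 30, 2020: 83 days at 1.6% → €66,000 × 1.6% × 83/366 = €239.4754
Total = €1,281.6803

€1,281.68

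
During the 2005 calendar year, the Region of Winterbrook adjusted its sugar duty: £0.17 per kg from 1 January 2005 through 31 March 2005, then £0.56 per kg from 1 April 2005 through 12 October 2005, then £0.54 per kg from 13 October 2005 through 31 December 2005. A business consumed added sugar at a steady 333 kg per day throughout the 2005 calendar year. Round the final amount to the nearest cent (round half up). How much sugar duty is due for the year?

1 January – 31 March 2005: 90 days × 333 kg/day = 29,970 kg at £0.17/kg → £5,094.90
1 April – 12 October 2005: 195 days × 333 kg/day = 64,935 kg at £0.56/kg → £36,363.60
13 October – 31 December 2005: 80 days × 333 kg/day = 26,640 kg at £0.54/kg → £14,385.60

£55,844.10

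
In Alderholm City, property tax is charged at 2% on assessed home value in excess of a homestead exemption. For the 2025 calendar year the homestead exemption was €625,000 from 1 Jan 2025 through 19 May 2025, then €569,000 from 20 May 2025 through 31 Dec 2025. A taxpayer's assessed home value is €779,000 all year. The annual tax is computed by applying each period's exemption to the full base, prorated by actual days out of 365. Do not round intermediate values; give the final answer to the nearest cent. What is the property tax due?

€3,773.48

1 Jan – 19 May 2025: 139 days, exemption €625,000 → (€779,000 − €625,000) × 2% × 139/365 = €1,172.9315
20 May – 31 Dec 2025: 226 days, exemption €569,000 → (€779,000 − €569,000) × 2% × 226/365 = €2,600.5479
Total = €3,773.4795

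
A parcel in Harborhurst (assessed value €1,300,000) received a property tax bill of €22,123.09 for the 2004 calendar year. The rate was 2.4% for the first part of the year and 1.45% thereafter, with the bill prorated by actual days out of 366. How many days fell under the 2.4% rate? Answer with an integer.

97 days

Let d = days at the first rate; then 366 − d days at the second rate.
€1,300,000 × [2.4%·d + 1.45%·(366−d)] / 366 = €22,123.09
Solving gives d = 97, so the new rate took effect on 7 Apr 2004.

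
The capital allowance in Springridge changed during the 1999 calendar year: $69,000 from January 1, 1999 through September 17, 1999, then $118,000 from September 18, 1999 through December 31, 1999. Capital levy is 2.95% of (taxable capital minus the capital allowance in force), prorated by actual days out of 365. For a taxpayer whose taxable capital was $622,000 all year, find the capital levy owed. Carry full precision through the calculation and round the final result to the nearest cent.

January 1 – September 17, 1999: 260 days, exemption $69,000 → ($622,000 − $69,000) × 2.95% × 260/365 = $11,620.5753
September 18 – December 31, 1999: 105 days, exemption $118,000 → ($622,000 − $118,000) × 2.95% × 105/365 = $4,277.0959
Total = $15,897.6712

$15,897.67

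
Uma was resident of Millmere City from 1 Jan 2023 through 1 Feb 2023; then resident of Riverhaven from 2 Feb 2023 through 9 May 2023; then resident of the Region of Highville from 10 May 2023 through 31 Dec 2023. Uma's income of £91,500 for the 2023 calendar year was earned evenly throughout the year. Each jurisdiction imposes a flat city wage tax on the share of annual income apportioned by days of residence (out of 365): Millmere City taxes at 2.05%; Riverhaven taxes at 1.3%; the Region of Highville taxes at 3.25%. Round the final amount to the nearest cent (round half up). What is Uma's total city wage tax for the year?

Millmere City, 1 Jan – 1 Feb 2023: 32 days → £91,500 × 2.05% × 32/365 = £164.4493
Riverhaven, 2 Feb – 9 May 2023: 97 days → £91,500 × 1.3% × 97/365 = £316.1137
The Region of Highville, 10 May – 31 Dec 2023: 236 days → £91,500 × 3.25% × 236/365 = £1,922.7534
Total = £2,403.3164

£2,403.32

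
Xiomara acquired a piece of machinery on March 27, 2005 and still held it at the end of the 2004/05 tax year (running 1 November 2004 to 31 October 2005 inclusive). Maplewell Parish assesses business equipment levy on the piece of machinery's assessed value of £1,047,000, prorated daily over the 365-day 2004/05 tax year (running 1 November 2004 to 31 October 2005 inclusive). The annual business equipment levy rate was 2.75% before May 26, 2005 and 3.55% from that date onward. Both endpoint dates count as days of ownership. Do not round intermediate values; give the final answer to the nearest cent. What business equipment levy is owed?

£20,924.22

March 27 – May 25, 2005: 60 days at 2.75% → £1,047,000 × 2.75% × 60/365 = £4,733.0137
May 26 – October 31, 2005: 159 days at 3.55% → £1,047,000 × 3.55% × 159/365 = £16,191.2096
Total = £20,924.2233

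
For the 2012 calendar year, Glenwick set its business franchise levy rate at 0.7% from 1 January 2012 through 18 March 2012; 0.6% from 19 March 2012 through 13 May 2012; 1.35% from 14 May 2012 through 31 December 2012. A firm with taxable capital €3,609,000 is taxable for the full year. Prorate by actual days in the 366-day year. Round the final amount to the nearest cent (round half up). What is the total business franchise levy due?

1 January – 18 March 2012: 78 days at 0.7% → €3,609,000 × 0.7% × 78/366 = €5,383.9180
19 March – 13 May 2012: 56 days at 0.6% → €3,609,000 × 0.6% × 56/366 = €3,313.1803
14 May – 31 December 2012: 232 days at 1.35% → €3,609,000 × 1.35% × 232/366 = €30,883.5738
Total = €39,580.6721

€39,580.67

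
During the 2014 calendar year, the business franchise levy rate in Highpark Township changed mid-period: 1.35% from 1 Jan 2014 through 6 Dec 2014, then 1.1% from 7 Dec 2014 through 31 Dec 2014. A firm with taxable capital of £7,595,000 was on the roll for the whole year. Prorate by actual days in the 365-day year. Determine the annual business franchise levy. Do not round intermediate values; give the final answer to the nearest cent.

£101,231.99

1 Jan – 6 Dec 2014: 340 days at 1.35% → £7,595,000 × 1.35% × 340/365 = £95,509.7260
7 Dec – 31 Dec 2014: 25 days at 1.1% → £7,595,000 × 1.1% × 25/365 = £5,722.2603
Total = £101,231.9863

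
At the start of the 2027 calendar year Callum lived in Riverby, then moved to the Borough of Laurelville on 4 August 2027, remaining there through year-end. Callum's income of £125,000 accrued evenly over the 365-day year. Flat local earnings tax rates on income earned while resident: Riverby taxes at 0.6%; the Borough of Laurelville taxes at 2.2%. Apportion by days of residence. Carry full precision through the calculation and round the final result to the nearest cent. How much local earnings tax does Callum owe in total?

Riverby, 1 January – 3 August 2027: 215 days → £125,000 × 0.6% × 215/365 = £441.7808
The Borough of Laurelville, 4 August – 31 December 2027: 150 days → £125,000 × 2.2% × 150/365 = £1,130.1370
Total = £1,571.9178

£1,571.92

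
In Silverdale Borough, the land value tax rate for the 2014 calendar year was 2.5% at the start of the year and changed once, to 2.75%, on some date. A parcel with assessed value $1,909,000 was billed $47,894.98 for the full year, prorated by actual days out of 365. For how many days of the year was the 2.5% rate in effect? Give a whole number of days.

352 days

Let d = days at the first rate; then 365 − d days at the second rate.
$1,909,000 × [2.5%·d + 2.75%·(365−d)] / 365 = $47,894.98
Solving gives d = 352, so the new rate took effect on December 19, 2014.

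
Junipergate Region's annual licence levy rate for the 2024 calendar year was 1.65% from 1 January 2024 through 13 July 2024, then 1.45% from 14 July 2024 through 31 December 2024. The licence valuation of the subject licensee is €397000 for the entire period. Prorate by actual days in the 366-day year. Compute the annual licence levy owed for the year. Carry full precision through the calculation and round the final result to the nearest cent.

1 January – 13 July 2024: 195 days at 1.65% → €397000 × 1.65% × 195/366 = €3490.0205
14 July – 31 December 2024: 171 days at 1.45% → €397000 × 1.45% × 171/366 = €2689.5123
Total = €6179.5328

€6179.53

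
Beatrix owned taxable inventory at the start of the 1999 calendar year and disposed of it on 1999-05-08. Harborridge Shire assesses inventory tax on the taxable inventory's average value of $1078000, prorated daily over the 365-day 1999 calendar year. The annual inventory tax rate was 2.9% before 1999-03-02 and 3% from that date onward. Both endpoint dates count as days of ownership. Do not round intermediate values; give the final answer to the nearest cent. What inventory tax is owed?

1999-01-01 to 1999-03-01: 60 days at 2.9% → $1078000 × 2.9% × 60/365 = $5138.9589
1999-03-02 to 1999-05-08: 68 days at 3% → $1078000 × 3% × 68/365 = $6024.9863
Total = $11163.9452

$11163.95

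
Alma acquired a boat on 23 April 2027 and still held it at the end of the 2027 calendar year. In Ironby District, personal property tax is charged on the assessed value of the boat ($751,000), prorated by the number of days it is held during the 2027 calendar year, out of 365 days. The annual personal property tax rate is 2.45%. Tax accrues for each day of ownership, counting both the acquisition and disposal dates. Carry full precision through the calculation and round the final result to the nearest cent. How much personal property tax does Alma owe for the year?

Days held (23 April – 31 December 2027): 253 out of 365
Tax = $751,000 × 2.45% × 253/365 = $12,753.6260

$12,753.63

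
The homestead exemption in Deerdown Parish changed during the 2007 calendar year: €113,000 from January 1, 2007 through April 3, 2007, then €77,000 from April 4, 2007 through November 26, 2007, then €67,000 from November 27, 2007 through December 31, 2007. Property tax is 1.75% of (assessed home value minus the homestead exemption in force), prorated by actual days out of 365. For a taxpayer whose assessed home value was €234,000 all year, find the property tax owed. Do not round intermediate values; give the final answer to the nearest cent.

January 1 – April 3, 2007: 93 days, exemption €113,000 → (€234,000 − €113,000) × 1.75% × 93/365 = €539.5274
April 4 – November 26, 2007: 237 days, exemption €77,000 → (€234,000 − €77,000) × 1.75% × 237/365 = €1,783.9932
November 27 – December 31, 2007: 35 days, exemption €67,000 → (€234,000 − €67,000) × 1.75% × 35/365 = €280.2397
Total = €2,603.7603

€2,603.76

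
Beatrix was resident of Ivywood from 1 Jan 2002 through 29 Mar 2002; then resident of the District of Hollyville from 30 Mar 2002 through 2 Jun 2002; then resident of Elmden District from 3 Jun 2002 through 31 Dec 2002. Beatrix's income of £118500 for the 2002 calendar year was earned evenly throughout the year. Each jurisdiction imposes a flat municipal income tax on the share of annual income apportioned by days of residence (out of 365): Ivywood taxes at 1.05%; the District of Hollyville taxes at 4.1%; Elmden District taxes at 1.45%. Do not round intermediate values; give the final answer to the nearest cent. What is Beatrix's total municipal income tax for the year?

Ivywood, 1 Jan – 29 Mar 2002: 88 days → £118500 × 1.05% × 88/365 = £299.9836
The District of Hollyville, 30 Mar – 2 Jun 2002: 65 days → £118500 × 4.1% × 65/365 = £865.2123
Elmden District, 3 Jun – 31 Dec 2002: 212 days → £118500 × 1.45% × 212/365 = £997.9973
Total = £2163.1932

£2163.19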